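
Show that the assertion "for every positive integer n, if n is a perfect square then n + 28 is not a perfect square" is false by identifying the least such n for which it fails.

n = 36

We need the least positive integer n for which n is a perfect square but n + 28 is a perfect square.
For n = 1, 4, 9, 16, 25 the conclusion holds.
n = 36: 36 = 6² and 36 + 28 = 64 = 8².
Thus n = 36 disproves the claim, and no smaller n works.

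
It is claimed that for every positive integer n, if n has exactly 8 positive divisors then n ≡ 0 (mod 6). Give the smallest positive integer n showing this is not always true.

n = 40

n = 24: τ(24) = 8; 24 ≡ 0 (mod 6).
n = 30: τ(30) = 8; 30 ≡ 0 (mod 6).
n = 40: τ(40) = 8; 40 ≡ 4 (mod 6).
So n = 40 is the smallest counterexample.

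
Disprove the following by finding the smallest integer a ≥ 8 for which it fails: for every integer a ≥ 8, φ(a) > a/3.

a = 12

A counterexample is any integer a ≥ 8 such that the claim fails; we check each in order.
a = 8: φ(8) = 4 and 8/3 = 8/3, so φ(8) > 8/3.
a = 9: φ(9) = 6 and 9/3 = 3, so φ(9) > 9/3.
a = 10: φ(10) = 4 and 10/3 = 10/3, so φ(10) > 10/3.
a = 11: φ(11) = 10 and 11/3 = 11/3, so φ(11) > 11/3.
a = 12: φ(12) = 4 and 12/3 = 4, so φ(12) ≤ 12/3.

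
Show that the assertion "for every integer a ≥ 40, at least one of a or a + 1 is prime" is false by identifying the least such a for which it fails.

a = 44

Check each integer a ≥ 40 in order until a, a + 1 are both composite.
a = 40: 41 is prime.
a = 41: 41 is prime.
a = 42: 43 is prime.
a = 43: 43 is prime.
a = 44: 44 = 2 × 22; 45 = 3 × 15 — both composite.
So a = 44 is the smallest counterexample.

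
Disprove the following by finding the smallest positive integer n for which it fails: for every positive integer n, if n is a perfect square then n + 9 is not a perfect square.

A counterexample is any positive integer n such that n is a perfect square but n + 9 is a perfect square; we check each in order.
For n = 1, 4, 9 the conclusion holds.
n = 16: 16 = 4² and 16 + 9 = 25 = 5².
Thus n = 16 disproves the claim, and no smaller n works.

n = 16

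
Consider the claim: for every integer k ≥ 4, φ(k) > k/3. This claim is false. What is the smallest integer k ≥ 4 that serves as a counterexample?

k = 6

For k = 4, 5 the conclusion holds.
k = 6: φ(6) = 2 and 6/3 = 2, so φ(6) ≤ 6/3.
So k = 6 is the smallest counterexample.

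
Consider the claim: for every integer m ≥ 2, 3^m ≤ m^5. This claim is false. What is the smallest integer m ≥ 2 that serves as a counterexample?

m = 11

A counterexample is any integer m ≥ 2 such that 3^m > m^5; we check each in order.
The first 9 eligible values, up to m = 10, all satisfy the conclusion.
m = 11: 3^m = 177147 and m^5 = 161051, so 177147 > 161051.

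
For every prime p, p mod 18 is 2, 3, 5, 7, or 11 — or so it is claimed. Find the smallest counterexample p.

A counterexample is any prime p such that the claim fails; we check each in order.
The first 5 eligible values, up to p = 11, all satisfy the conclusion.
p = 13: 13 mod 18 = 13 — not in {2, 3, 5, 7, 11}.
Hence p = 13 is a counterexample.

p = 13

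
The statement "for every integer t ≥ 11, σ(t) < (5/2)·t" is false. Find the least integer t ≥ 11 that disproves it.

We need the least integer t ≥ 11 for which the claim fails.
For t = 11, 12, 13, 14, …, 21, 22, 23 the conclusion holds.
t = 24: σ(24) = 60; 60 ≥ 60.
Hence t = 24 is a counterexample.

t = 24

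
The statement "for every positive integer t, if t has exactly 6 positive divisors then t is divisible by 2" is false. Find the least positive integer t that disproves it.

t = 45

A counterexample is any positive integer t such that t has exactly 6 positive divisors but t is not divisible by 2; we check each in order.
t = 12: τ(12) = 6; 12 mod 2 = 0.
t = 18: τ(18) = 6; 18 mod 2 = 0.
t = 20: τ(20) = 6; 20 mod 2 = 0.
t = 28: τ(28) = 6; 28 mod 2 = 0.
t = 32: τ(32) = 6; 32 mod 2 = 0.
t = 44: τ(44) = 6; 44 mod 2 = 0.
t = 45: τ(45) = 6; 45 mod 2 = 1.
So t = 45 is the smallest counterexample.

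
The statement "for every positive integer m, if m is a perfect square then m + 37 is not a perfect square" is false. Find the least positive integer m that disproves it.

m = 324

For m = 1, 4, 9, 16, …, 225, 256, 289 the conclusion holds.
m = 324: 324 = 18² and 324 + 37 = 361 = 19².
So m = 324 is the smallest counterexample.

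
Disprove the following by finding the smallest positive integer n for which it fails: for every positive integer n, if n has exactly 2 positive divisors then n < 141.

n = 149

A counterexample is any positive integer n such that n has exactly 2 positive divisors but the claim fails; we check each in order.
For n = 2, 3, 5, 7, …, 131, 137, 139 the conclusion holds.
n = 149: τ(149) = 2; 149 ≥ 141.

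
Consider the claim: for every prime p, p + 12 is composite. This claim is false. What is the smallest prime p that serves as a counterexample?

For p = 2, 3 the conclusion holds.
p = 5: p + 12 = 17, prime — not composite.
Hence p = 5 is a counterexample.

p = 5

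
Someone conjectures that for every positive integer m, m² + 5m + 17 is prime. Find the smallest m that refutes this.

m = 8

A counterexample is any positive integer m such that m² + 5m + 17 is not prime; we check each in order.
For m = 1, 2, 3, 4, 5, 6, 7 the conclusion holds.
m = 8: m² + 5m + 17 = 121 = 11 × 11, composite.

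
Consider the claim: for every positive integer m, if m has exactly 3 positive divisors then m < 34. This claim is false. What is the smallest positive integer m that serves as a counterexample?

m = 4: τ(4) = 3; 4 < 34.
m = 9: τ(9) = 3; 9 < 34.
m = 25: τ(25) = 3; 25 < 34.
m = 49: τ(49) = 3; 49 ≥ 34.
So m = 49 is the smallest counterexample.

m = 49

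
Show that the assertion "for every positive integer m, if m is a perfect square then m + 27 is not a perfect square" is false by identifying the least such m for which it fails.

Check each positive integer m in order until m is a perfect square but m + 27 is a perfect square.
m = 1: 1 + 27 = 28, not a perfect square.
m = 4: 4 + 27 = 31, not a perfect square.
m = 9: 9 = 3² and 9 + 27 = 36 = 6².

m = 9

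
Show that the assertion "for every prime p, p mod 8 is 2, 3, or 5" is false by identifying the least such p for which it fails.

p = 7

We need the least prime p for which the claim fails.
p = 2: 2 mod 8 = 2.
p = 3: 3 mod 8 = 3.
p = 5: 5 mod 8 = 5.
p = 7: 7 mod 8 = 7 — not in {2, 3, 5}.
Thus p = 7 disproves the claim, and no smaller p works.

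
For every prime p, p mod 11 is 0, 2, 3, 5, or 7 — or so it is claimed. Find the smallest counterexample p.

p = 17

Check each prime p in order until the claim fails.
For p = 2, 3, 5, 7, 11, 13 the conclusion holds.
p = 17: 17 mod 11 = 6 — not in {0, 2, 3, 5, 7}.
Hence p = 17 is a counterexample.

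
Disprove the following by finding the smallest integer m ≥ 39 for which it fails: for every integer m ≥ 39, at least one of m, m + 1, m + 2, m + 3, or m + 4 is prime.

m = 48

We need the least integer m ≥ 39 for which m, m + 1, m + 2, m + 3, m + 4 are all composite.
The first 9 eligible values, up to m = 47, all satisfy the conclusion.
m = 48: 48 = 2 × 24; 49 = 7 × 7; 50 = 2 × 25; 51 = 3 × 17; 52 = 2 × 26 — all composite.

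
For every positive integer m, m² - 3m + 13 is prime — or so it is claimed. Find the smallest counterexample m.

A counterexample is any positive integer m such that m² - 3m + 13 is not prime; we check each in order.
The first 11 eligible values, up to m = 11, all satisfy the conclusion.
m = 12: m² - 3m + 13 = 121 = 11 × 11, composite.
So m = 12 is the smallest counterexample.

m = 12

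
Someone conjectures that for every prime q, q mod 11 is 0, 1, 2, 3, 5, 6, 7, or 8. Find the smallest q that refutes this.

q = 31

Check each prime q in order until the claim fails.
For q = 2, 3, 5, 7, 11, 13, 17, 19, 23, 29 the conclusion holds.
q = 31: 31 mod 11 = 9 — not in {0, 1, 2, 3, 5, 6, 7, 8}.
So q = 31 is the smallest counterexample.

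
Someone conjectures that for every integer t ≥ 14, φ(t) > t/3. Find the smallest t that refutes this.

A counterexample is any integer t ≥ 14 such that the claim fails; we check each in order.
The first 4 eligible values, up to t = 17, all satisfy the conclusion.
t = 18: φ(18) = 6 and 18/3 = 6, so φ(18) ≤ 18/3.

t = 18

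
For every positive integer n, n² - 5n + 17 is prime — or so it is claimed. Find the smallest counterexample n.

n = 13

We need the least positive integer n for which n² - 5n + 17 is not prime.
For n = 1, 2, 3, 4, …, 10, 11, 12 the conclusion holds.
n = 13: n² - 5n + 17 = 121 = 11 × 11, composite.
So n = 13 is the smallest counterexample.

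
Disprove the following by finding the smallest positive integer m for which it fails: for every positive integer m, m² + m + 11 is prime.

Check each positive integer m in order until m² + m + 11 is not prime.
For m = 1, 2, 3, 4, 5, 6, 7, 8, 9 the conclusion holds.
m = 10: m² + m + 11 = 121 = 11 × 11, composite.
Thus m = 10 disproves the claim, and no smaller m works.

m = 10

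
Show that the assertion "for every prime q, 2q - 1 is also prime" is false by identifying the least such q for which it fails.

For q = 2, 3 the conclusion holds.
q = 5: 2q - 1 = 9 = 3 × 3, not prime.
So q = 5 is the smallest counterexample.

q = 5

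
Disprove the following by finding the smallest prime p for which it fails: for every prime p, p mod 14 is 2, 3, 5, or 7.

A counterexample is any prime p such that the claim fails; we check each in order.
The first 4 eligible values, up to p = 7, all satisfy the conclusion.
p = 11: 11 mod 14 = 11 — not in {2, 3, 5, 7}.

p = 11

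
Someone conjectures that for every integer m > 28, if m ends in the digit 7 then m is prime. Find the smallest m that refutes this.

m = 57

A counterexample is any integer m > 28 such that m ends in the digit 7 but m is not prime; we check each in order.
m = 37: 37 ends in 7 and is prime.
m = 47: 47 ends in 7 and is prime.
m = 57: 57 ends in 7; 57 = 3 × 19, composite.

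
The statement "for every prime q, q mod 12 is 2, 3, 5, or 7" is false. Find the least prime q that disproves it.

q = 11

For q = 2, 3, 5, 7 the conclusion holds.
q = 11: 11 mod 12 = 11 — not in {2, 3, 5, 7}.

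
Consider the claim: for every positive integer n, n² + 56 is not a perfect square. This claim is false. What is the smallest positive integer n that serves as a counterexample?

Check each positive integer n in order until n² + 56 is a perfect square.
n = 1: 1² + 56 = 57, not a perfect square.
n = 2: 2² + 56 = 60, not a perfect square.
n = 3: 3² + 56 = 65, not a perfect square.
n = 4: 4² + 56 = 72, not a perfect square.
n = 5: 5² + 56 = 81 = 9², a perfect square.

n = 5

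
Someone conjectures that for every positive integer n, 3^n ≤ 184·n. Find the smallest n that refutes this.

We need the least positive integer n for which 3^n > 184·n.
For n = 1, 2, 3, 4, 5, 6 the conclusion holds.
n = 7: 3^n = 2187 and 184·n = 1288, so 2187 > 1288.
So n = 7 is the smallest counterexample.

n = 7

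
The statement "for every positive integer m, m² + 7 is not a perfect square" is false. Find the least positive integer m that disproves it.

m = 3

A counterexample is any positive integer m such that m² + 7 is a perfect square; we check each in order.
m = 1: 1² + 7 = 8, not a perfect square.
m = 2: 2² + 7 = 11, not a perfect square.
m = 3: 3² + 7 = 16 = 4², a perfect square.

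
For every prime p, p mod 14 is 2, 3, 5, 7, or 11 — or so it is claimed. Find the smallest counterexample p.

We need the least prime p for which the claim fails.
The first 5 eligible values, up to p = 11, all satisfy the conclusion.
p = 13: 13 mod 14 = 13 — not in {2, 3, 5, 7, 11}.
So p = 13 is the smallest counterexample.

p = 13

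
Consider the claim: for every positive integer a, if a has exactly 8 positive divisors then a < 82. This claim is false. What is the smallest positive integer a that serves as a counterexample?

a = 88

We need the least positive integer a for which a has exactly 8 positive divisors but the claim fails.
For a = 24, 30, 40, 42, 54, 56, 66, 70, 78 the conclusion holds.
a = 88: τ(88) = 8; 88 ≥ 82.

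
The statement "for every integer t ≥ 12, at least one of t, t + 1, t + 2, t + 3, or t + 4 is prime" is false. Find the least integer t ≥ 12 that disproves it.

t = 24

We need the least integer t ≥ 12 for which t, t + 1, t + 2, t + 3, t + 4 are all composite.
For t = 12, 13, 14, 15, …, 21, 22, 23 the conclusion holds.
t = 24: 24 = 2 × 12; 25 = 5 × 5; 26 = 2 × 13; 27 = 3 × 9; 28 = 2 × 14 — all composite.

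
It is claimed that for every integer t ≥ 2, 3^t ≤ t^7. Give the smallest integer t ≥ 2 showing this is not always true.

Check each integer t ≥ 2 in order until 3^t > t^7.
For t = 2, 3, 4, 5, …, 16, 17, 18 the conclusion holds.
t = 19: 3^t = 1162261467 and t^7 = 893871739, so 1162261467 > 893871739.
Thus t = 19 disproves the claim, and no smaller t works.

t = 19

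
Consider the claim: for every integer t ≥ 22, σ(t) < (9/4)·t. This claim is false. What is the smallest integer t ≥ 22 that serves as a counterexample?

t = 24

Check each integer t ≥ 22 in order until the claim fails.
t = 22: σ(22) = 36; 36 < 99/2.
t = 23: σ(23) = 24; 24 < 207/4.
t = 24: σ(24) = 60; 60 ≥ 54.
Thus t = 24 disproves the claim, and no smaller t works.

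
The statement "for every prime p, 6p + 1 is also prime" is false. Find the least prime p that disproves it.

A counterexample is any prime p such that 6p + 1 is not prime; we check each in order.
For p = 2, 3, 5, 7, 11, 13, 17 the conclusion holds.
p = 19: 6p + 1 = 115 = 5 × 23, not prime.

p = 19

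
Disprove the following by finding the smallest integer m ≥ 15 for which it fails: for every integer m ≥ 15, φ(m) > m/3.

A counterexample is any integer m ≥ 15 such that the claim fails; we check each in order.
m = 15: φ(15) = 8 and 15/3 = 5, so φ(15) > 15/3.
m = 16: φ(16) = 8 and 16/3 = 16/3, so φ(16) > 16/3.
m = 17: φ(17) = 16 and 17/3 = 17/3, so φ(17) > 17/3.
m = 18: φ(18) = 6 and 18/3 = 6, so φ(18) ≤ 18/3.
So m = 18 is the smallest counterexample.

m = 18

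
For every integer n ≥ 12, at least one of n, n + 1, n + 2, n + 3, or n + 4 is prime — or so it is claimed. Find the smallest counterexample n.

For n = 12, 13, 14, 15, …, 21, 22, 23 the conclusion holds.
n = 24: 24 = 2 × 12; 25 = 5 × 5; 26 = 2 × 13; 27 = 3 × 9; 28 = 2 × 14 — all composite.

n = 24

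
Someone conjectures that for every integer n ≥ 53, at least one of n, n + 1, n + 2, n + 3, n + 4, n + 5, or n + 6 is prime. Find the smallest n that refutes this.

n = 90

A counterexample is any integer n ≥ 53 such that n, n + 1, n + 2, n + 3, n + 4, n + 5, n + 6 are all composite; we check each in order.
The first 37 eligible values, up to n = 89, all satisfy the conclusion.
n = 90: 90 = 2 × 45; 91 = 7 × 13; 92 = 2 × 46; 93 = 3 × 31; 94 = 2 × 47; 95 = 5 × 19; 96 = 2 × 48 — all composite.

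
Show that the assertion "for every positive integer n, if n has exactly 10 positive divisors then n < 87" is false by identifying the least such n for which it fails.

n = 112

A counterexample is any positive integer n such that n has exactly 10 positive divisors but the claim fails; we check each in order.
n = 48: τ(48) = 10; 48 < 87.
n = 80: τ(80) = 10; 80 < 87.
n = 112: τ(112) = 10; 112 ≥ 87.
Thus n = 112 disproves the claim, and no smaller n works.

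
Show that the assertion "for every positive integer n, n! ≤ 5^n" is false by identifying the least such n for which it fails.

Check each positive integer n in order until n! > 5^n.
For n = 1, 2, 3, 4, …, 9, 10, 11 the conclusion holds.
n = 12: n! = 479001600 and 5^n = 244140625, so 479001600 > 244140625.
So n = 12 is the smallest counterexample.

n = 12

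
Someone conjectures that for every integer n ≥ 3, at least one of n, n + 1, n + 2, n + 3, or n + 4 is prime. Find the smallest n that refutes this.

n = 24

Check each integer n ≥ 3 in order until n, n + 1, n + 2, n + 3, n + 4 are all composite.
The first 21 eligible values, up to n = 23, all satisfy the conclusion.
n = 24: 24 = 2 × 12; 25 = 5 × 5; 26 = 2 × 13; 27 = 3 × 9; 28 = 2 × 14 — all composite.
So n = 24 is the smallest counterexample.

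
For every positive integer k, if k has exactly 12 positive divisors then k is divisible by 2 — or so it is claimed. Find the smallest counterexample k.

The first 24 eligible values, up to k = 308, all satisfy the conclusion.
k = 315: τ(315) = 12; 315 mod 2 = 1.

k = 315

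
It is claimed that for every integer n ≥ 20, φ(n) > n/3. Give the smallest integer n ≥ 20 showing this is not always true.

For n = 20, 21, 22, 23 the conclusion holds.
n = 24: φ(24) = 8 and 24/3 = 8, so φ(24) ≤ 24/3.

n = 24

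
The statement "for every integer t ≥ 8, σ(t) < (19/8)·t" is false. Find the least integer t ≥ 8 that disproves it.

A counterexample is any integer t ≥ 8 such that the claim fails; we check each in order.
For t = 8, 9, 10, 11, …, 21, 22, 23 the conclusion holds.
t = 24: σ(24) = 60; 60 ≥ 57.

t = 24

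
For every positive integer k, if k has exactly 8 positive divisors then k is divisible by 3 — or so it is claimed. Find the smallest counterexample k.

k = 24: τ(24) = 8; 24 mod 3 = 0.
k = 30: τ(30) = 8; 30 mod 3 = 0.
k = 40: τ(40) = 8; 40 mod 3 = 1.
So k = 40 is the smallest counterexample.

k = 40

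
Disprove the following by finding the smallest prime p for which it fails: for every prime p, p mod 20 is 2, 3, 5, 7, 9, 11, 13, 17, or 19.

For p = 2, 3, 5, 7, …, 29, 31, 37 the conclusion holds.
p = 41: 41 mod 20 = 1 — not in {2, 3, 5, 7, 9, 11, 13, 17, 19}.

p = 41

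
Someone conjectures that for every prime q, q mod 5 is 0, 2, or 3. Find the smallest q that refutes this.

Check each prime q in order until the claim fails.
q = 2: 2 mod 5 = 2.
q = 3: 3 mod 5 = 3.
q = 5: 5 mod 5 = 0.
q = 7: 7 mod 5 = 2.
q = 11: 11 mod 5 = 1 — not in {0, 2, 3}.
So q = 11 is the smallest counterexample.

q = 11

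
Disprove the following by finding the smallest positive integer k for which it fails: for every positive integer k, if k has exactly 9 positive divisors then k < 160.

k = 196

We need the least positive integer k for which k has exactly 9 positive divisors but the claim fails.
For k = 36, 100 the conclusion holds.
k = 196: τ(196) = 9; 196 ≥ 160.
Hence k = 196 is a counterexample.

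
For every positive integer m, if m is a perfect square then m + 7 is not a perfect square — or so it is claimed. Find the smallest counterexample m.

m = 9

m = 1: 1 + 7 = 8, not a perfect square.
m = 4: 4 + 7 = 11, not a perfect square.
m = 9: 9 = 3² and 9 + 7 = 16 = 4².
Hence m = 9 is a counterexample.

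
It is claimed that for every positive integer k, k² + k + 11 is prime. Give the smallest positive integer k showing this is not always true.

The first 9 eligible values, up to k = 9, all satisfy the conclusion.
k = 10: k² + k + 11 = 121 = 11 × 11, composite.
Thus k = 10 disproves the claim, and no smaller k works.

k = 10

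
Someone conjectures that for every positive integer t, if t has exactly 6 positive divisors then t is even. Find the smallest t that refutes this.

Check each positive integer t in order until t has exactly 6 positive divisors but t is odd.
t = 12: divisors of 12: 1, 2, 3, 4, 6, 12; 12 is even.
t = 18: divisors of 18: 1, 2, 3, 6, 9, 18; 18 is even.
t = 20: divisors of 20: 1, 2, 4, 5, 10, 20; 20 is even.
t = 28: divisors of 28: 1, 2, 4, 7, 14, 28; 28 is even.
t = 32: divisors of 32: 1, 2, 4, 8, 16, 32; 32 is even.
t = 44: divisors of 44: 1, 2, 4, 11, 22, 44; 44 is even.
t = 45: divisors of 45: 1, 3, 5, 9, 15, 45; 45 is odd.
Hence t = 45 is a counterexample.

t = 45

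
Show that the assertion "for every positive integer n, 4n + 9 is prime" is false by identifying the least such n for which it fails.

We need the least positive integer n for which 4n + 9 is not prime.
For n = 1, 2 the conclusion holds.
n = 3: 4n + 9 = 21 = 3 × 7, composite.

n = 3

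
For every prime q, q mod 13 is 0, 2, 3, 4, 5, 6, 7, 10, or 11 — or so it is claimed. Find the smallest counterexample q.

Check each prime q in order until the claim fails.
For q = 2, 3, 5, 7, …, 37, 41, 43 the conclusion holds.
q = 47: 47 mod 13 = 8 — not in {0, 2, 3, 4, 5, 6, 7, 10, 11}.
So q = 47 is the smallest counterexample.

q = 47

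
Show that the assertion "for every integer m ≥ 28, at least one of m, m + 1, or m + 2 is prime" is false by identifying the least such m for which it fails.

m = 32

Check each integer m ≥ 28 in order until m, m + 1, m + 2 are all composite.
The first 4 eligible values, up to m = 31, all satisfy the conclusion.
m = 32: 32 = 2 × 16; 33 = 3 × 11; 34 = 2 × 17 — all composite.
Thus m = 32 disproves the claim, and no smaller m works.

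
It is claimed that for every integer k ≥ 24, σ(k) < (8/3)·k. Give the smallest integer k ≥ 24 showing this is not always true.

We need the least integer k ≥ 24 for which the claim fails.
For k = 24, 25, 26, 27, …, 57, 58, 59 the conclusion holds.
k = 60: σ(60) = 168; 168 ≥ 160.
Thus k = 60 disproves the claim, and no smaller k works.

k = 60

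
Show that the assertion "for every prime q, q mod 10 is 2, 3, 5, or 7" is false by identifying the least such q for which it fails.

q = 11

We need the least prime q for which the claim fails.
q = 2: 2 mod 10 = 2.
q = 3: 3 mod 10 = 3.
q = 5: 5 mod 10 = 5.
q = 7: 7 mod 10 = 7.
q = 11: 11 mod 10 = 1 — not in {2, 3, 5, 7}.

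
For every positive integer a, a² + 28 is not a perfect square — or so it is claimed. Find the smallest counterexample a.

a = 6

a = 1: 1² + 28 = 29, not a perfect square.
a = 2: 2² + 28 = 32, not a perfect square.
a = 3: 3² + 28 = 37, not a perfect square.
a = 4: 4² + 28 = 44, not a perfect square.
a = 5: 5² + 28 = 53, not a perfect square.
a = 6: 6² + 28 = 64 = 8², a perfect square.
So a = 6 is the smallest counterexample.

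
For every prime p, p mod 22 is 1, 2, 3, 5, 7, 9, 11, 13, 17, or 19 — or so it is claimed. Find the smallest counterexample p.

p = 37

Check each prime p in order until the claim fails.
For p = 2, 3, 5, 7, …, 23, 29, 31 the conclusion holds.
p = 37: 37 mod 22 = 15 — not in {1, 2, 3, 5, 7, 9, 11, 13, 17, 19}.
Thus p = 37 disproves the claim, and no smaller p works.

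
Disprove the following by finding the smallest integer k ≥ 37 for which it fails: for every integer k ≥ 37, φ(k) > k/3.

The first 5 eligible values, up to k = 41, all satisfy the conclusion.
k = 42: φ(42) = 12 and 42/3 = 14, so φ(42) ≤ 42/3.

k = 42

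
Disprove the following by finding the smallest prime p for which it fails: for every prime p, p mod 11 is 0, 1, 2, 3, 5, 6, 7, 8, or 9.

Check each prime p in order until the claim fails.
For p = 2, 3, 5, 7, …, 23, 29, 31 the conclusion holds.
p = 37: 37 mod 11 = 4 — not in {0, 1, 2, 3, 5, 6, 7, 8, 9}.
Thus p = 37 disproves the claim, and no smaller p works.

p = 37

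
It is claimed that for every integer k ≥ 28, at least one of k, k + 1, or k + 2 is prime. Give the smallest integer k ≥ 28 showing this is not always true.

Check each integer k ≥ 28 in order until k, k + 1, k + 2 are all composite.
k = 28: 29 is prime.
k = 29: 29 is prime.
k = 30: 31 is prime.
k = 31: 31 is prime.
k = 32: 32 = 2 × 16; 33 = 3 × 11; 34 = 2 × 17 — all composite.

k = 32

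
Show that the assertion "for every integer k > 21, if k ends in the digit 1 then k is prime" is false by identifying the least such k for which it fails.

For k = 31, 41 the conclusion holds.
k = 51: 51 ends in 1; 51 = 3 × 17, composite.
Thus k = 51 disproves the claim, and no smaller k works.

k = 51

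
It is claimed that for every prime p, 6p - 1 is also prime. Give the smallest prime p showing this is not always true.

p = 11

For p = 2, 3, 5, 7 the conclusion holds.
p = 11: 6p - 1 = 65 = 5 × 13, not prime.
So p = 11 is the smallest counterexample.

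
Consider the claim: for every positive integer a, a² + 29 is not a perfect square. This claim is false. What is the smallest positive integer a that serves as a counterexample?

Check each positive integer a in order until a² + 29 is a perfect square.
The first 13 eligible values, up to a = 13, all satisfy the conclusion.
a = 14: 14² + 29 = 225 = 15², a perfect square.
So a = 14 is the smallest counterexample.

a = 14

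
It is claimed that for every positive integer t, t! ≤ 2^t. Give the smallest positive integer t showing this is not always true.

t = 4

For t = 1, 2, 3 the conclusion holds.
t = 4: t! = 24 and 2^t = 16, so 24 > 16.
Thus t = 4 disproves the claim, and no smaller t works.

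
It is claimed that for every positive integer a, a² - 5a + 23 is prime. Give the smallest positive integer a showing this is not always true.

a = 19

Check each positive integer a in order until a² - 5a + 23 is not prime.
For a = 1, 2, 3, 4, …, 16, 17, 18 the conclusion holds.
a = 19: a² - 5a + 23 = 289 = 17 × 17, composite.
Thus a = 19 disproves the claim, and no smaller a works.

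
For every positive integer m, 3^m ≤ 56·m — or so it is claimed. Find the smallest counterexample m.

m = 6

Check each positive integer m in order until 3^m > 56·m.
The first 5 eligible values, up to m = 5, all satisfy the conclusion.
m = 6: 3^m = 729 and 56·m = 336, so 729 > 336.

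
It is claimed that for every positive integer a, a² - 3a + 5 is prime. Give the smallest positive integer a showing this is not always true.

a = 4

Check each positive integer a in order until a² - 3a + 5 is not prime.
For a = 1, 2, 3 the conclusion holds.
a = 4: a² - 3a + 5 = 9 = 3 × 3, composite.
Hence a = 4 is a counterexample.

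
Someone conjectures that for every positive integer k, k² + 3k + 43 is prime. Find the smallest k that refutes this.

The first 38 eligible values, up to k = 38, all satisfy the conclusion.
k = 39: k² + 3k + 43 = 1681 = 41 × 41, composite.

k = 39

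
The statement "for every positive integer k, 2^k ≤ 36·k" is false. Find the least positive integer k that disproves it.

A counterexample is any positive integer k such that 2^k > 36·k; we check each in order.
k = 1: 2^k = 2 and 36·k = 36, so 2 ≤ 36.
k = 2: 2^k = 4 and 36·k = 72, so 4 ≤ 72.
k = 3: 2^k = 8 and 36·k = 108, so 8 ≤ 108.
k = 4: 2^k = 16 and 36·k = 144, so 16 ≤ 144.
k = 5: 2^k = 32 and 36·k = 180, so 32 ≤ 180.
k = 6: 2^k = 64 and 36·k = 216, so 64 ≤ 216.
k = 7: 2^k = 128 and 36·k = 252, so 128 ≤ 252.
k = 8: 2^k = 256 and 36·k = 288, so 256 ≤ 288.
k = 9: 2^k = 512 and 36·k = 324, so 512 > 324.
So k = 9 is the smallest counterexample.

k = 9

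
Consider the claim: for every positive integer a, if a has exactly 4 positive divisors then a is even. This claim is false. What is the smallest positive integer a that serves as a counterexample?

a = 15

We need the least positive integer a for which a has exactly 4 positive divisors but a is odd.
a = 6: divisors of 6: 1, 2, 3, 6; 6 is even.
a = 8: divisors of 8: 1, 2, 4, 8; 8 is even.
a = 10: divisors of 10: 1, 2, 5, 10; 10 is even.
a = 14: divisors of 14: 1, 2, 7, 14; 14 is even.
a = 15: divisors of 15: 1, 3, 5, 15; 15 is odd.
So a = 15 is the smallest counterexample.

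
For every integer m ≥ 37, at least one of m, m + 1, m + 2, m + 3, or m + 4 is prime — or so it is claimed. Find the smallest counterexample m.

Check each integer m ≥ 37 in order until m, m + 1, m + 2, m + 3, m + 4 are all composite.
For m = 37, 38, 39, 40, …, 45, 46, 47 the conclusion holds.
m = 48: 48 = 2 × 24; 49 = 7 × 7; 50 = 2 × 25; 51 = 3 × 17; 52 = 2 × 26 — all composite.
Hence m = 48 is a counterexample.

m = 48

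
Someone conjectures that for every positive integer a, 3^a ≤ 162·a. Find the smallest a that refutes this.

a = 7

A counterexample is any positive integer a such that 3^a > 162·a; we check each in order.
The first 6 eligible values, up to a = 6, all satisfy the conclusion.
a = 7: 3^a = 2187 and 162·a = 1134, so 2187 > 1134.
Hence a = 7 is a counterexample.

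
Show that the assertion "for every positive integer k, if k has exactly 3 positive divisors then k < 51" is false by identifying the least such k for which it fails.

k = 121

For k = 4, 9, 25, 49 the conclusion holds.
k = 121: τ(121) = 3; 121 ≥ 51.
So k = 121 is the smallest counterexample.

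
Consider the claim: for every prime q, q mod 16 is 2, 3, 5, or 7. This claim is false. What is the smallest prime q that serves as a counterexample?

q = 11

A counterexample is any prime q such that the claim fails; we check each in order.
For q = 2, 3, 5, 7 the conclusion holds.
q = 11: 11 mod 16 = 11 — not in {2, 3, 5, 7}.
Hence q = 11 is a counterexample.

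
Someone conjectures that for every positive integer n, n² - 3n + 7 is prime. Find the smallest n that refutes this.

n = 6

A counterexample is any positive integer n such that n² - 3n + 7 is not prime; we check each in order.
The first 5 eligible values, up to n = 5, all satisfy the conclusion.
n = 6: n² - 3n + 7 = 25 = 5 × 5, composite.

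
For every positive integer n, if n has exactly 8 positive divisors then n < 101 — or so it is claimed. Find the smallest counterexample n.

For n = 24, 30, 40, 42, 54, 56, 66, 70, 78, 88 the conclusion holds.
n = 102: τ(102) = 8; 102 ≥ 101.
So n = 102 is the smallest counterexample.

n = 102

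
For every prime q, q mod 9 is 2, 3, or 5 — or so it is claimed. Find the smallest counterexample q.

Check each prime q in order until the claim fails.
q = 2: 2 mod 9 = 2.
q = 3: 3 mod 9 = 3.
q = 5: 5 mod 9 = 5.
q = 7: 7 mod 9 = 7 — not in {2, 3, 5}.

q = 7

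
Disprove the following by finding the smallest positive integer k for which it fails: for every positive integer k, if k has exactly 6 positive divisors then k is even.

Check each positive integer k in order until k has exactly 6 positive divisors but k is odd.
For k = 12, 18, 20, 28, 32, 44 the conclusion holds.
k = 45: divisors of 45: 1, 3, 5, 9, 15, 45; 45 is odd.
Hence k = 45 is a counterexample.

k = 45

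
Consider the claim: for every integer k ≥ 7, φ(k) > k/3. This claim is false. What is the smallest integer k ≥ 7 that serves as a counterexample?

k = 12

Check each integer k ≥ 7 in order until the claim fails.
The first 5 eligible values, up to k = 11, all satisfy the conclusion.
k = 12: φ(12) = 4 and 12/3 = 4, so φ(12) ≤ 12/3.
So k = 12 is the smallest counterexample.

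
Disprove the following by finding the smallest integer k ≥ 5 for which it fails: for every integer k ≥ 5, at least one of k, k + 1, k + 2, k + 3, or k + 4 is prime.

The first 19 eligible values, up to k = 23, all satisfy the conclusion.
k = 24: 24 = 2 × 12; 25 = 5 × 5; 26 = 2 × 13; 27 = 3 × 9; 28 = 2 × 14 — all composite.
So k = 24 is the smallest counterexample.

k = 24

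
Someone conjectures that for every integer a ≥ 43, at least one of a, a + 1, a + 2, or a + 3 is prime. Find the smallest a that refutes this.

We need the least integer a ≥ 43 for which a, a + 1, a + 2, a + 3 are all composite.
a = 43: 43 is prime.
a = 44: 47 is prime.
a = 45: 47 is prime.
a = 46: 47 is prime.
a = 47: 47 is prime.
a = 48: 48 = 2 × 24; 49 = 7 × 7; 50 = 2 × 25; 51 = 3 × 17 — all composite.
Thus a = 48 disproves the claim, and no smaller a works.

a = 48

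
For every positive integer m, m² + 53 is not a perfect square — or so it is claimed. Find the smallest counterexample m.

We need the least positive integer m for which m² + 53 is a perfect square.
For m = 1, 2, 3, 4, …, 23, 24, 25 the conclusion holds.
m = 26: 26² + 53 = 729 = 27², a perfect square.
Thus m = 26 disproves the claim, and no smaller m works.

m = 26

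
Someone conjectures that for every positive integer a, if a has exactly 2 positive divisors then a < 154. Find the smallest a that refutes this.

A counterexample is any positive integer a such that a has exactly 2 positive divisors but the claim fails; we check each in order.
For a = 2, 3, 5, 7, …, 139, 149, 151 the conclusion holds.
a = 157: τ(157) = 2; 157 ≥ 154.
Thus a = 157 disproves the claim, and no smaller a works.

a = 157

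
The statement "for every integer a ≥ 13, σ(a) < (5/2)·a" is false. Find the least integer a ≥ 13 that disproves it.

The first 11 eligible values, up to a = 23, all satisfy the conclusion.
a = 24: σ(24) = 60; 60 ≥ 60.

a = 24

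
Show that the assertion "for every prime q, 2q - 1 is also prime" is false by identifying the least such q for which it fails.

A counterexample is any prime q such that 2q - 1 is not prime; we check each in order.
q = 2: 2q - 1 = 3, prime.
q = 3: 2q - 1 = 5, prime.
q = 5: 2q - 1 = 9 = 3 × 3, not prime.
So q = 5 is the smallest counterexample.

q = 5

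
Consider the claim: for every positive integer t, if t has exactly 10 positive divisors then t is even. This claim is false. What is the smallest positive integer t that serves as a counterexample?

t = 405

A counterexample is any positive integer t such that t has exactly 10 positive divisors but t is odd; we check each in order.
The first 9 eligible values, up to t = 368, all satisfy the conclusion.
t = 405: divisors of 405: 10 divisors; 405 is odd.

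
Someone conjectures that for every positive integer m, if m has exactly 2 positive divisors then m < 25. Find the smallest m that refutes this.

For m = 2, 3, 5, 7, 11, 13, 17, 19, 23 the conclusion holds.
m = 29: τ(29) = 2; 29 ≥ 25.
So m = 29 is the smallest counterexample.

m = 29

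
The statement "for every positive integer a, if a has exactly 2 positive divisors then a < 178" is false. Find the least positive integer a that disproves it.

a = 179

For a = 2, 3, 5, 7, …, 163, 167, 173 the conclusion holds.
a = 179: τ(179) = 2; 179 ≥ 178.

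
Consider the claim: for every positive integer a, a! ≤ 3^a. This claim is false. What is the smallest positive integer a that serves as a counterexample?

Check each positive integer a in order until a! > 3^a.
a = 1: a! = 1 and 3^a = 3, so 1 ≤ 3.
a = 2: a! = 2 and 3^a = 9, so 2 ≤ 9.
a = 3: a! = 6 and 3^a = 27, so 6 ≤ 27.
a = 4: a! = 24 and 3^a = 81, so 24 ≤ 81.
a = 5: a! = 120 and 3^a = 243, so 120 ≤ 243.
a = 6: a! = 720 and 3^a = 729, so 720 ≤ 729.
a = 7: a! = 5040 and 3^a = 2187, so 5040 > 2187.

a = 7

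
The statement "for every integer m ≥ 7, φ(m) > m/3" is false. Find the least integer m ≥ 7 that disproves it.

A counterexample is any integer m ≥ 7 such that the claim fails; we check each in order.
m = 7: φ(7) = 6 and 7/3 = 7/3, so φ(7) > 7/3.
m = 8: φ(8) = 4 and 8/3 = 8/3, so φ(8) > 8/3.
m = 9: φ(9) = 6 and 9/3 = 3, so φ(9) > 9/3.
m = 10: φ(10) = 4 and 10/3 = 10/3, so φ(10) > 10/3.
m = 11: φ(11) = 10 and 11/3 = 11/3, so φ(11) > 11/3.
m = 12: φ(12) = 4 and 12/3 = 4, so φ(12) ≤ 12/3.
So m = 12 is the smallest counterexample.

m = 12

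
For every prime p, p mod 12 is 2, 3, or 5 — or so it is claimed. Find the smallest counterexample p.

p = 7

Check each prime p in order until the claim fails.
p = 2: 2 mod 12 = 2.
p = 3: 3 mod 12 = 3.
p = 5: 5 mod 12 = 5.
p = 7: 7 mod 12 = 7 — not in {2, 3, 5}.
So p = 7 is the smallest counterexample.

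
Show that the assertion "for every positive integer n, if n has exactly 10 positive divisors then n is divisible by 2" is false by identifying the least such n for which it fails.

n = 405

For n = 48, 80, 112, 162, 176, 208, 272, 304, 368 the conclusion holds.
n = 405: τ(405) = 10; 405 mod 2 = 1.
Hence n = 405 is a counterexample.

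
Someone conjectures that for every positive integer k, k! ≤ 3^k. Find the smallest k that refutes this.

k = 7

The first 6 eligible values, up to k = 6, all satisfy the conclusion.
k = 7: k! = 5040 and 3^k = 2187, so 5040 > 2187.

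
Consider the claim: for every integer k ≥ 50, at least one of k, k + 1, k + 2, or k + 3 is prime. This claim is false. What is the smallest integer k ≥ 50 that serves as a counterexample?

k = 54

Check each integer k ≥ 50 in order until k, k + 1, k + 2, k + 3 are all composite.
For k = 50, 51, 52, 53 the conclusion holds.
k = 54: 54 = 2 × 27; 55 = 5 × 11; 56 = 2 × 28; 57 = 3 × 19 — all composite.
Thus k = 54 disproves the claim, and no smaller k works.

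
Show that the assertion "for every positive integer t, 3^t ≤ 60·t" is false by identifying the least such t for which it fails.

Check each positive integer t in order until 3^t > 60·t.
For t = 1, 2, 3, 4, 5 the conclusion holds.
t = 6: 3^t = 729 and 60·t = 360, so 729 > 360.
So t = 6 is the smallest counterexample.

t = 6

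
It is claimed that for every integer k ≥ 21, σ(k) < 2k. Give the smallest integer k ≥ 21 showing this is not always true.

k = 24

k = 21: σ(21) = 32; 32 < 42.
k = 22: σ(22) = 36; 36 < 44.
k = 23: σ(23) = 24; 24 < 46.
k = 24: σ(24) = 60; 60 ≥ 48.
Hence k = 24 is a counterexample.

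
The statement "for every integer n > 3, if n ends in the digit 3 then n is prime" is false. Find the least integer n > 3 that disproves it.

n = 33

For n = 13, 23 the conclusion holds.
n = 33: 33 ends in 3; 33 = 3 × 11, composite.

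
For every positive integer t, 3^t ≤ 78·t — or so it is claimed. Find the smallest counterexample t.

t = 1: 3^t = 3 and 78·t = 78, so 3 ≤ 78.
t = 2: 3^t = 9 and 78·t = 156, so 9 ≤ 156.
t = 3: 3^t = 27 and 78·t = 234, so 27 ≤ 234.
t = 4: 3^t = 81 and 78·t = 312, so 81 ≤ 312.
t = 5: 3^t = 243 and 78·t = 390, so 243 ≤ 390.
t = 6: 3^t = 729 and 78·t = 468, so 729 > 468.
Thus t = 6 disproves the claim, and no smaller t works.

t = 6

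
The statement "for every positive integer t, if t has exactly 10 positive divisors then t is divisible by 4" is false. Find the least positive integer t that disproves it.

t = 162

We need the least positive integer t for which t has exactly 10 positive divisors but t is not divisible by 4.
For t = 48, 80, 112 the conclusion holds.
t = 162: τ(162) = 10; 162 mod 4 = 2.
So t = 162 is the smallest counterexample.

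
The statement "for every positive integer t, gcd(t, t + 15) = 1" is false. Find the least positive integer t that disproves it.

t = 3

For t = 1, 2 the conclusion holds.
t = 3: gcd(3, 18) = 3.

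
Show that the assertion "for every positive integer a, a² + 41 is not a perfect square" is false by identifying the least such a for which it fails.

a = 20

We need the least positive integer a for which a² + 41 is a perfect square.
The first 19 eligible values, up to a = 19, all satisfy the conclusion.
a = 20: 20² + 41 = 441 = 21², a perfect square.
Thus a = 20 disproves the claim, and no smaller a works.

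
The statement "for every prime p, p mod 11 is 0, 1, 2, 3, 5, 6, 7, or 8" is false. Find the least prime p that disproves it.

p = 31

Check each prime p in order until the claim fails.
For p = 2, 3, 5, 7, 11, 13, 17, 19, 23, 29 the conclusion holds.
p = 31: 31 mod 11 = 9 — not in {0, 1, 2, 3, 5, 6, 7, 8}.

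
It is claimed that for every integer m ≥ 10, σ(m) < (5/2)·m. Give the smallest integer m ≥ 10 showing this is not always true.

Check each integer m ≥ 10 in order until the claim fails.
For m = 10, 11, 12, 13, …, 21, 22, 23 the conclusion holds.
m = 24: σ(24) = 60; 60 ≥ 60.

m = 24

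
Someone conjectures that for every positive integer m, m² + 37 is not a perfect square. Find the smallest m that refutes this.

m = 18

A counterexample is any positive integer m such that m² + 37 is a perfect square; we check each in order.
For m = 1, 2, 3, 4, …, 15, 16, 17 the conclusion holds.
m = 18: 18² + 37 = 361 = 19², a perfect square.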